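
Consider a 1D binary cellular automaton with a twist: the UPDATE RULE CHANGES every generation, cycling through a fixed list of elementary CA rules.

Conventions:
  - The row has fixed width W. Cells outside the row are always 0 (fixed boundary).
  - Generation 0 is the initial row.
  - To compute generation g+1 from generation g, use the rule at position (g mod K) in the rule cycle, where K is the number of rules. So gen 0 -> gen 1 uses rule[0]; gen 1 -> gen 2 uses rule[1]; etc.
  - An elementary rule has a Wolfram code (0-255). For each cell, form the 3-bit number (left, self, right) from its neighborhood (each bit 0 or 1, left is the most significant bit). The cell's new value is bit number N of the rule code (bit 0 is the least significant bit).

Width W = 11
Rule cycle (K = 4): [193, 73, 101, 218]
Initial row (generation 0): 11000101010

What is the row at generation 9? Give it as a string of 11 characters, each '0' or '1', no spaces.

Answer: 00011100101

Derivation:
Gen 0: 11000101010
Gen 1 (rule 193): 01010000000
Gen 2 (rule 73): 00000111111
Gen 3 (rule 101): 11110000001
Gen 4 (rule 218): 11111000010
Gen 5 (rule 193): 01111011000
Gen 6 (rule 73): 01001011011
Gen 7 (rule 101): 01001101101
Gen 8 (rule 218): 10111101100
Gen 9 (rule 193): 00011100101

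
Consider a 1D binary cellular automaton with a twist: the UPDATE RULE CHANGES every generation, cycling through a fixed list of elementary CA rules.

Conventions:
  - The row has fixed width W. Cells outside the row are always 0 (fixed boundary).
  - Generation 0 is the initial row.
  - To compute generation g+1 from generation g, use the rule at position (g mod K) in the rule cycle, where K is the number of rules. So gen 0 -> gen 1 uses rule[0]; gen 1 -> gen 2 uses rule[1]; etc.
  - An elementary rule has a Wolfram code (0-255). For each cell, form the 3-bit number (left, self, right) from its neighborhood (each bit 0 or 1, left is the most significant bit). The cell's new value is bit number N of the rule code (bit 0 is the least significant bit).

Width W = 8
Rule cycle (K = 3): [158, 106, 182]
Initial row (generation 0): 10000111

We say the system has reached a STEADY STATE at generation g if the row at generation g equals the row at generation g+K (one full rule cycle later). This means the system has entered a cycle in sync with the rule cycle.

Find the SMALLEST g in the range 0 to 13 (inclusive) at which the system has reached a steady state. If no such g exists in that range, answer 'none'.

Gen 0: 10000111
Gen 1 (rule 158): 11001110
Gen 2 (rule 106): 11011010
Gen 3 (rule 182): 00100111
Gen 4 (rule 158): 01111110
Gen 5 (rule 106): 11000010
Gen 6 (rule 182): 00100111
Gen 7 (rule 158): 01111110
Gen 8 (rule 106): 11000010
Gen 9 (rule 182): 00100111
Gen 10 (rule 158): 01111110
Gen 11 (rule 106): 11000010
Gen 12 (rule 182): 00100111
Gen 13 (rule 158): 01111110
Gen 14 (rule 106): 11000010
Gen 15 (rule 182): 00100111
Gen 16 (rule 158): 01111110

Answer: 3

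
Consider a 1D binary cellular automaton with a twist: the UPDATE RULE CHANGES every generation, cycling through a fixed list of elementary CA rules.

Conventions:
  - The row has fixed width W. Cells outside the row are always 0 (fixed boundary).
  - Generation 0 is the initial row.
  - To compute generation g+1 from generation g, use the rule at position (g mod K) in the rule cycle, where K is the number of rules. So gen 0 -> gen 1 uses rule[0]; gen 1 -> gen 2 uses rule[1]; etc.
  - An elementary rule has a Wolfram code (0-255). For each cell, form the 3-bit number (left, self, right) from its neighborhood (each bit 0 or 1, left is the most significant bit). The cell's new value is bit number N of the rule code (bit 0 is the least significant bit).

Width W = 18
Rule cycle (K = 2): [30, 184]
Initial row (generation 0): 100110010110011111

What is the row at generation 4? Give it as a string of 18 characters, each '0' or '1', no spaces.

Gen 0: 100110010110011111
Gen 1 (rule 30): 111101110101110000
Gen 2 (rule 184): 111011101011101000
Gen 3 (rule 30): 100010001010001100
Gen 4 (rule 184): 010001000101001010

Answer: 010001000101001010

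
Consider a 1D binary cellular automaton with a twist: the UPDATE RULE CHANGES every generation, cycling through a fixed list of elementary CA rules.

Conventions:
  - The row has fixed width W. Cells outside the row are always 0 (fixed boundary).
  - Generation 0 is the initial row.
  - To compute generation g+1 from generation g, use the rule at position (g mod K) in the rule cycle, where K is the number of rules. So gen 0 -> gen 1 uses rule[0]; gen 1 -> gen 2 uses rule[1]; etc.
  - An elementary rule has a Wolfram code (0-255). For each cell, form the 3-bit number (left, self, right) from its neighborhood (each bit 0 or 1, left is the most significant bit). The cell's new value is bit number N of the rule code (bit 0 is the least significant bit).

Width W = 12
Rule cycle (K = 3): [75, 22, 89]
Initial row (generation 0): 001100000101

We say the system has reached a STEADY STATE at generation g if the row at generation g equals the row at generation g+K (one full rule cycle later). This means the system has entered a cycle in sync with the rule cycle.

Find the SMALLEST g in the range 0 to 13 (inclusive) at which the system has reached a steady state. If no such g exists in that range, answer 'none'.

Gen 0: 001100000101
Gen 1 (rule 75): 111101111000
Gen 2 (rule 22): 000000000100
Gen 3 (rule 89): 111111110011
Gen 4 (rule 75): 100000010111
Gen 5 (rule 22): 110000110000
Gen 6 (rule 89): 111110111111
Gen 7 (rule 75): 100010100001
Gen 8 (rule 22): 110110110011
Gen 9 (rule 89): 110110111011
Gen 10 (rule 75): 110110101011
Gen 11 (rule 22): 000000101000
Gen 12 (rule 89): 111110000111
Gen 13 (rule 75): 100010111101
Gen 14 (rule 22): 110110000001
Gen 15 (rule 89): 110111111100
Gen 16 (rule 75): 110100000101

Answer: none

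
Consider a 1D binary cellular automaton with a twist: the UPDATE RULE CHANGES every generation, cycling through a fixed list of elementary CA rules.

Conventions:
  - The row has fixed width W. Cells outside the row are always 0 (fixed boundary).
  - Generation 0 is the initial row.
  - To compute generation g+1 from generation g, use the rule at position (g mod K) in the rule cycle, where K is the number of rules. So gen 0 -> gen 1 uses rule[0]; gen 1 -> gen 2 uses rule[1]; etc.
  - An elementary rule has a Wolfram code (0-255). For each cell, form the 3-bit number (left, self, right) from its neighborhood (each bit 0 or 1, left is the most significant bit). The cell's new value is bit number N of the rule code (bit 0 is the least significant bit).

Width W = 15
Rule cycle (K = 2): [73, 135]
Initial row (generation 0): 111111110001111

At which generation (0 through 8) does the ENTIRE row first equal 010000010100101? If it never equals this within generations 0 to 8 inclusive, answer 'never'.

Gen 0: 111111110001111
Gen 1 (rule 73): 100000010101001
Gen 2 (rule 135): 101111110101011
Gen 3 (rule 73): 001000010000011
Gen 4 (rule 135): 111011110111100
Gen 5 (rule 73): 101010010100101
Gen 6 (rule 135): 101010110101101
Gen 7 (rule 73): 000000110001100
Gen 8 (rule 135): 111111000110001

Answer: never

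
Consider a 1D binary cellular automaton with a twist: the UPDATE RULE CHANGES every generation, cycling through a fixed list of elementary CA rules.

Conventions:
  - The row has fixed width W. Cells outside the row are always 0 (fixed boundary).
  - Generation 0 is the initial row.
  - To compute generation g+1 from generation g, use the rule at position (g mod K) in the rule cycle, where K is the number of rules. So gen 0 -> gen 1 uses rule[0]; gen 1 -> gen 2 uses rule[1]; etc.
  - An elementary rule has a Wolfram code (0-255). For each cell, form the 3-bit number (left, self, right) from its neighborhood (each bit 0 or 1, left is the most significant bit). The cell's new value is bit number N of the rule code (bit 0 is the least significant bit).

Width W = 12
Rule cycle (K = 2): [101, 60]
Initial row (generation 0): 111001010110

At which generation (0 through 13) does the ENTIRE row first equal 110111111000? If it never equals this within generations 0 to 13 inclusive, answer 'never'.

Gen 0: 111001010110
Gen 1 (rule 101): 001001111010
Gen 2 (rule 60): 001101000111
Gen 3 (rule 101): 100111010001
Gen 4 (rule 60): 110100111001
Gen 5 (rule 101): 011100001001
Gen 6 (rule 60): 010010001101
Gen 7 (rule 101): 010010100111
Gen 8 (rule 60): 011011110100
Gen 9 (rule 101): 001100011101
Gen 10 (rule 60): 001010010011
Gen 11 (rule 101): 101110010001
Gen 12 (rule 60): 111001011001
Gen 13 (rule 101): 001001101001

Answer: never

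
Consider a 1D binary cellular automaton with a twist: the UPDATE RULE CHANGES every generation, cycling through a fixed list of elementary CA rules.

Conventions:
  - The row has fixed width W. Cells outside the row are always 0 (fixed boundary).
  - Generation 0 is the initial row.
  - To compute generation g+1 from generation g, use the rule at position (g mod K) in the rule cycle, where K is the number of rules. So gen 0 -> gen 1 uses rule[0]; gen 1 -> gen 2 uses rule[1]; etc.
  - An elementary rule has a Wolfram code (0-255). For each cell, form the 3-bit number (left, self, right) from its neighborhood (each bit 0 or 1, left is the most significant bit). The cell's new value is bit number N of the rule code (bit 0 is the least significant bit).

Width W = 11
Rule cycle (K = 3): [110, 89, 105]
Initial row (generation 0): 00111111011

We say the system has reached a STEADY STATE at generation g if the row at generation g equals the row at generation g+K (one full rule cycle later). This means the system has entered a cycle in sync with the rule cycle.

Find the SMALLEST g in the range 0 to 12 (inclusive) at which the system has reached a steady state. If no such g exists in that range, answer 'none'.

Answer: none

Derivation:
Gen 0: 00111111011
Gen 1 (rule 110): 01100001111
Gen 2 (rule 89): 01111101001
Gen 3 (rule 105): 01000110000
Gen 4 (rule 110): 11001110000
Gen 5 (rule 89): 11101011111
Gen 6 (rule 105): 10110110001
Gen 7 (rule 110): 11111110011
Gen 8 (rule 89): 10000011011
Gen 9 (rule 105): 00111011111
Gen 10 (rule 110): 01101110001
Gen 11 (rule 89): 01101011100
Gen 12 (rule 105): 01110110101
Gen 13 (rule 110): 11011111111
Gen 14 (rule 89): 11010000001
Gen 15 (rule 105): 11100111100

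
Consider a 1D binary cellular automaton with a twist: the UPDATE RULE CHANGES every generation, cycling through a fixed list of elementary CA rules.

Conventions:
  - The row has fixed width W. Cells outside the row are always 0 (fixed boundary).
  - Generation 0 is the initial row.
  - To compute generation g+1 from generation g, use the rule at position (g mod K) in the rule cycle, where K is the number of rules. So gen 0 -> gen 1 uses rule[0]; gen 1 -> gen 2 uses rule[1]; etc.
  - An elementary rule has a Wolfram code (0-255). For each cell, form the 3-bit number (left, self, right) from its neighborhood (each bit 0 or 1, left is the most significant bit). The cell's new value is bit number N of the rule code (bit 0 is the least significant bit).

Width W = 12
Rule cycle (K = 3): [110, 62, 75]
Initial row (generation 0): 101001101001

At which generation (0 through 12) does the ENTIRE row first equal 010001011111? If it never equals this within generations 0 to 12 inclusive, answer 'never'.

Answer: never

Derivation:
Gen 0: 101001101001
Gen 1 (rule 110): 111011111011
Gen 2 (rule 62): 100110000110
Gen 3 (rule 75): 001110111110
Gen 4 (rule 110): 011011100010
Gen 5 (rule 62): 110110010111
Gen 6 (rule 75): 110110100101
Gen 7 (rule 110): 111111101111
Gen 8 (rule 62): 100000011000
Gen 9 (rule 75): 001111111011
Gen 10 (rule 110): 011000001111
Gen 11 (rule 62): 110100011000
Gen 12 (rule 75): 110001111011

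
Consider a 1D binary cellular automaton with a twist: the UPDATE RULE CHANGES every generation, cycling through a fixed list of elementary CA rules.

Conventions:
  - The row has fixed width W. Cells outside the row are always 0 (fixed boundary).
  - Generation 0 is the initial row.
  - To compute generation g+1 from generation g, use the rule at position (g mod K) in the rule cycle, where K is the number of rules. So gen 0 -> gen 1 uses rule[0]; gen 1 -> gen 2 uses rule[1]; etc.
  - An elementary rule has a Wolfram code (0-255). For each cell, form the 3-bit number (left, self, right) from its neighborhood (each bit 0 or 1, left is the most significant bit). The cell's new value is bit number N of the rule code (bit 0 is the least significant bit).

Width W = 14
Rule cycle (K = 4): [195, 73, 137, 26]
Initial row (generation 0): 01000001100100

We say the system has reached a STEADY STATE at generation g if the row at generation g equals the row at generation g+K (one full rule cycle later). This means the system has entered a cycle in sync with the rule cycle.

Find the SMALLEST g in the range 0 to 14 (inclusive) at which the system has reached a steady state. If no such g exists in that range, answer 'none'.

Gen 0: 01000001100100
Gen 1 (rule 195): 10011110101001
Gen 2 (rule 73): 00010010000000
Gen 3 (rule 137): 11000000111111
Gen 4 (rule 26): 10100001100000
Gen 5 (rule 195): 00001110101111
Gen 6 (rule 73): 11101010001001
Gen 7 (rule 137): 11000000100000
Gen 8 (rule 26): 10100001010000
Gen 9 (rule 195): 00001110000111
Gen 10 (rule 73): 11101010110101
Gen 11 (rule 137): 11000000100000
Gen 12 (rule 26): 10100001010000
Gen 13 (rule 195): 00001110000111
Gen 14 (rule 73): 11101010110101
Gen 15 (rule 137): 11000000100000
Gen 16 (rule 26): 10100001010000
Gen 17 (rule 195): 00001110000111
Gen 18 (rule 73): 11101010110101

Answer: 7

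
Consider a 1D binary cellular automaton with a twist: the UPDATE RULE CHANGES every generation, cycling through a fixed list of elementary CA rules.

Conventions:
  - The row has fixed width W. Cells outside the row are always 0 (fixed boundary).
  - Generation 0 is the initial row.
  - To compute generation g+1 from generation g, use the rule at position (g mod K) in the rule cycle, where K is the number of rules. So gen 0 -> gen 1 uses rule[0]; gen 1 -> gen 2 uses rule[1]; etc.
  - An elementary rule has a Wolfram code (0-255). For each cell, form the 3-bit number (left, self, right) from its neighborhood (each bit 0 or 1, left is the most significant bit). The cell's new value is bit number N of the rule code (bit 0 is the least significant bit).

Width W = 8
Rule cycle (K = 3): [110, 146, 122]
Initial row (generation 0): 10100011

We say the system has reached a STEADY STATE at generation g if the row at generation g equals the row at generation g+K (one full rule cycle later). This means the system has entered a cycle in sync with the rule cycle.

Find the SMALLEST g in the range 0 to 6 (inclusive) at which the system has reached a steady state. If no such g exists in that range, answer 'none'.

Gen 0: 10100011
Gen 1 (rule 110): 11100111
Gen 2 (rule 146): 01011010
Gen 3 (rule 122): 10111101
Gen 4 (rule 110): 11100111
Gen 5 (rule 146): 01011010
Gen 6 (rule 122): 10111101
Gen 7 (rule 110): 11100111
Gen 8 (rule 146): 01011010
Gen 9 (rule 122): 10111101

Answer: 1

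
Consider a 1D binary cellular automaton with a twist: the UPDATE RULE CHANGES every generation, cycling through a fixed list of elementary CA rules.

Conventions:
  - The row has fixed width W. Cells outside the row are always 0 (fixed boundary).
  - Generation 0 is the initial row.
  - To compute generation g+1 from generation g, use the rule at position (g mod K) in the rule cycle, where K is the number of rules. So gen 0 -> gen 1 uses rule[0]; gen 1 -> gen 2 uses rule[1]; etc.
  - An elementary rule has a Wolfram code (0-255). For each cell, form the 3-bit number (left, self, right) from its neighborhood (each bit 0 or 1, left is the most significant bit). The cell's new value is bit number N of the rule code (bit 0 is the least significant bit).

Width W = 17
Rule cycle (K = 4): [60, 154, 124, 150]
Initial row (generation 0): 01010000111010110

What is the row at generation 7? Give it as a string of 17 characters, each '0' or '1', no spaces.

Answer: 01011110100011011

Derivation:
Gen 0: 01010000111010110
Gen 1 (rule 60): 01111000100111101
Gen 2 (rule 154): 11110101011111000
Gen 3 (rule 124): 10011111110001100
Gen 4 (rule 150): 11101111101010010
Gen 5 (rule 60): 10011000011111011
Gen 6 (rule 154): 01110100111110010
Gen 7 (rule 124): 01011110100011011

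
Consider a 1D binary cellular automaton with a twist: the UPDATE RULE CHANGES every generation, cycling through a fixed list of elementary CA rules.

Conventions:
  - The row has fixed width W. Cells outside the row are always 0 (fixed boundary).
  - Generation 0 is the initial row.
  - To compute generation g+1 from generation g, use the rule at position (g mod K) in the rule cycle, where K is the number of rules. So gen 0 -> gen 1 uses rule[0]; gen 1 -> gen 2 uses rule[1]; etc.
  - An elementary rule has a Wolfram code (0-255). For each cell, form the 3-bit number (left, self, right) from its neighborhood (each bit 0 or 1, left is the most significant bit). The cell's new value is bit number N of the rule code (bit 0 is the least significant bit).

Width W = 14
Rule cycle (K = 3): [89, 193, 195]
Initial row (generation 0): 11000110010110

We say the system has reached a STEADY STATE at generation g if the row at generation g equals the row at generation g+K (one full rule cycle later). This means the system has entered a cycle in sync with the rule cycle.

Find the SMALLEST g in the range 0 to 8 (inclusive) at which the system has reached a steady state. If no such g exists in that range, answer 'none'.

Gen 0: 11000110010110
Gen 1 (rule 89): 11110111000111
Gen 2 (rule 193): 01110011010011
Gen 3 (rule 195): 10110101000101
Gen 4 (rule 89): 00110000110000
Gen 5 (rule 193): 10010110010111
Gen 6 (rule 195): 00100010100011
Gen 7 (rule 89): 10011000011011
Gen 8 (rule 193): 00001011001001
Gen 9 (rule 195): 11110001010010
Gen 10 (rule 89): 10011100001001
Gen 11 (rule 193): 00001101100000

Answer: none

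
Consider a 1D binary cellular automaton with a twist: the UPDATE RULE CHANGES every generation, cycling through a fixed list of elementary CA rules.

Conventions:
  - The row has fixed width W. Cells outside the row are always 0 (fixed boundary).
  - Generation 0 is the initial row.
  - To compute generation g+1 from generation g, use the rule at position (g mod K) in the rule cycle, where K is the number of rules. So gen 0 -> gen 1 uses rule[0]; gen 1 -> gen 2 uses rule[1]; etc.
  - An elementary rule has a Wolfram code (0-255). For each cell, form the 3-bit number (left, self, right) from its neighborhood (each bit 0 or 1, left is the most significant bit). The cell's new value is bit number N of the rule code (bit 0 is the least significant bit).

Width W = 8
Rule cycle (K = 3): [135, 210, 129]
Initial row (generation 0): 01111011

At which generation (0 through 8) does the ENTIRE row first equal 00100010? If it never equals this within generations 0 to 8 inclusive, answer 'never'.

Gen 0: 01111011
Gen 1 (rule 135): 10110000
Gen 2 (rule 210): 00011000
Gen 3 (rule 129): 11000011
Gen 4 (rule 135): 00011100
Gen 5 (rule 210): 00101110
Gen 6 (rule 129): 10000100
Gen 7 (rule 135): 10111101
Gen 8 (rule 210): 00011100

Answer: never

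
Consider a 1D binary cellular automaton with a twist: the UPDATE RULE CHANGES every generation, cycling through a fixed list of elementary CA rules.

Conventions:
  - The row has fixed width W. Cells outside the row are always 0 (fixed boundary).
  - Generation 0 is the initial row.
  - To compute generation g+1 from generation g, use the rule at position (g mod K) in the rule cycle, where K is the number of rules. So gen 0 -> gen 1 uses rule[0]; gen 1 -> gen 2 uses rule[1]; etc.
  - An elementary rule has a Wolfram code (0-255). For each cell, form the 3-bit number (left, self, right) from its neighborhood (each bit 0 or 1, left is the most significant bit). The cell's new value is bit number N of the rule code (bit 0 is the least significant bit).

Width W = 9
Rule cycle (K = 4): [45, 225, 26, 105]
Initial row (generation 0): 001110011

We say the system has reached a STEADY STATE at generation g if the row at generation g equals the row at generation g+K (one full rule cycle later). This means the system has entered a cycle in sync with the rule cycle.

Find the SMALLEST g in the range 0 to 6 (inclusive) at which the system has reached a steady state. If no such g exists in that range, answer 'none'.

Answer: none

Derivation:
Gen 0: 001110011
Gen 1 (rule 45): 101000010
Gen 2 (rule 225): 010011000
Gen 3 (rule 26): 101110100
Gen 4 (rule 105): 011011001
Gen 5 (rule 45): 010110001
Gen 6 (rule 225): 001010100
Gen 7 (rule 26): 010000010
Gen 8 (rule 105): 000111000
Gen 9 (rule 45): 110100011
Gen 10 (rule 225): 011001001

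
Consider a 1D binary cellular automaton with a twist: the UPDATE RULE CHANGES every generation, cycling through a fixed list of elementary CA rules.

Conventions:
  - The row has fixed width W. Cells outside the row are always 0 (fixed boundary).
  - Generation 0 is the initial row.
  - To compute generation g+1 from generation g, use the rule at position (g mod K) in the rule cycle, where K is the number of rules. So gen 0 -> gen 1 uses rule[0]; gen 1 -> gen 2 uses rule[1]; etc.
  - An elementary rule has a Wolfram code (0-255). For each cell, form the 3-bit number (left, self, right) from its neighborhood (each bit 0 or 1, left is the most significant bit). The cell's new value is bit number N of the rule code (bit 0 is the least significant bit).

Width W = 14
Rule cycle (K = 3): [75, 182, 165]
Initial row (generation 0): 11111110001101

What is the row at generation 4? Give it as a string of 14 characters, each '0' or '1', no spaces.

Answer: 11100100001110

Derivation:
Gen 0: 11111110001101
Gen 1 (rule 75): 10000010111100
Gen 2 (rule 182): 11000111011010
Gen 3 (rule 165): 00010010100110
Gen 4 (rule 75): 11100100001110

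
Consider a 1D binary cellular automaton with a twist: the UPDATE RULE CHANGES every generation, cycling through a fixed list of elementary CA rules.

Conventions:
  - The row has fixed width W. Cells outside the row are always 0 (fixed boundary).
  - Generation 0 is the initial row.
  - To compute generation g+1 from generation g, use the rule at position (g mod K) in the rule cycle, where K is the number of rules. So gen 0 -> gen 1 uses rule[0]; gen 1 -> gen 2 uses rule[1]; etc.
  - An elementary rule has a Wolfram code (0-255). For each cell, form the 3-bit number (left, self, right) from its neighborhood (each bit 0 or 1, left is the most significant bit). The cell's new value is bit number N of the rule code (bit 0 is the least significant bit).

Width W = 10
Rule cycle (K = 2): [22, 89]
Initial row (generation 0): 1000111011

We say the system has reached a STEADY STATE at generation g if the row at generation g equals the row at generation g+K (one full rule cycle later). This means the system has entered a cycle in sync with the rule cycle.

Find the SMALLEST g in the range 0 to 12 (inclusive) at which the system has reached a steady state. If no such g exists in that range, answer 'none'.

Gen 0: 1000111011
Gen 1 (rule 22): 1101000000
Gen 2 (rule 89): 1100111111
Gen 3 (rule 22): 0011000000
Gen 4 (rule 89): 1011111111
Gen 5 (rule 22): 1000000000
Gen 6 (rule 89): 0111111111
Gen 7 (rule 22): 1000000000
Gen 8 (rule 89): 0111111111
Gen 9 (rule 22): 1000000000
Gen 10 (rule 89): 0111111111
Gen 11 (rule 22): 1000000000
Gen 12 (rule 89): 0111111111
Gen 13 (rule 22): 1000000000
Gen 14 (rule 89): 0111111111

Answer: 5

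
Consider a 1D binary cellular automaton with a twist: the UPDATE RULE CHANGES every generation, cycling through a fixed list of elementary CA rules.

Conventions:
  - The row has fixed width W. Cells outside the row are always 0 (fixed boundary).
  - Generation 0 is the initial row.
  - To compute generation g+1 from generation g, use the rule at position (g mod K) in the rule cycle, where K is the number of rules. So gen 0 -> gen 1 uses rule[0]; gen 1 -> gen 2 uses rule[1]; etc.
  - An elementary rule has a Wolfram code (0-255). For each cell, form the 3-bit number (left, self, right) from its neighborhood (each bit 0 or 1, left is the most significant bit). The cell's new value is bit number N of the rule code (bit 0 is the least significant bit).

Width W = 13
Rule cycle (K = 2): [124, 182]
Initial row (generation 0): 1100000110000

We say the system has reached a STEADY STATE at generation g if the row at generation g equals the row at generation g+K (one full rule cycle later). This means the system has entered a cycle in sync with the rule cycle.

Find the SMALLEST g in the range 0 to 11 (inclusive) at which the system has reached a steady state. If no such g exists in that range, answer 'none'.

Gen 0: 1100000110000
Gen 1 (rule 124): 1110000111000
Gen 2 (rule 182): 0101001010100
Gen 3 (rule 124): 0111101111110
Gen 4 (rule 182): 1011010111101
Gen 5 (rule 124): 1111111100111
Gen 6 (rule 182): 0111111011010
Gen 7 (rule 124): 0100001111111
Gen 8 (rule 182): 1110010111110
Gen 9 (rule 124): 1011011100011
Gen 10 (rule 182): 1100101010100
Gen 11 (rule 124): 1110111111110
Gen 12 (rule 182): 0101011111101
Gen 13 (rule 124): 0111110000111

Answer: none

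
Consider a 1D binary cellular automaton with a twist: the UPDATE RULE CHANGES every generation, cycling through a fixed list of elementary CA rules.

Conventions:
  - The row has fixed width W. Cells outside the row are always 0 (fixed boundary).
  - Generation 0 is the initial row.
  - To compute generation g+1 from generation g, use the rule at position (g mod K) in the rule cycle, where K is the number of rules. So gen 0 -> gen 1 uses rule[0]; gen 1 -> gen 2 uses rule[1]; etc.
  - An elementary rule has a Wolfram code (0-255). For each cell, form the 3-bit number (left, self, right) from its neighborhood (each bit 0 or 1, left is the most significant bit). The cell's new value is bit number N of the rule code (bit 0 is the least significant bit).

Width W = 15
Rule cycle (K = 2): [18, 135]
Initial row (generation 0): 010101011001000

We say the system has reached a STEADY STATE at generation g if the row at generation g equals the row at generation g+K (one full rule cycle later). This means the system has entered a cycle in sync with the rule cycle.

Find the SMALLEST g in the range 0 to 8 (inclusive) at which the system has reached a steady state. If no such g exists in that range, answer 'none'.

Answer: 5

Derivation:
Gen 0: 010101011001000
Gen 1 (rule 18): 100000000110100
Gen 2 (rule 135): 101111111000101
Gen 3 (rule 18): 000000000101000
Gen 4 (rule 135): 111111111101011
Gen 5 (rule 18): 000000000000000
Gen 6 (rule 135): 111111111111111
Gen 7 (rule 18): 000000000000000
Gen 8 (rule 135): 111111111111111
Gen 9 (rule 18): 000000000000000
Gen 10 (rule 135): 111111111111111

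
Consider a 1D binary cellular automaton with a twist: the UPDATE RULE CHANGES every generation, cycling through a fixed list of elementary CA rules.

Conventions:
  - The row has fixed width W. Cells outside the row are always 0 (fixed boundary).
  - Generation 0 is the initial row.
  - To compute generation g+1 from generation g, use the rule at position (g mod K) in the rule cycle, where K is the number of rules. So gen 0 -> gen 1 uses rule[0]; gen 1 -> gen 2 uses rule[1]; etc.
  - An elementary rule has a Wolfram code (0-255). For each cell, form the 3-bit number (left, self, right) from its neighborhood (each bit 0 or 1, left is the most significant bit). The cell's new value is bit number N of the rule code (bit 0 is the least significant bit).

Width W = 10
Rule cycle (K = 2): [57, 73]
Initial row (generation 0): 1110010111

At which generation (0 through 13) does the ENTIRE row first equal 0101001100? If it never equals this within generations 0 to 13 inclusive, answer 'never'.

Gen 0: 1110010111
Gen 1 (rule 57): 1001001100
Gen 2 (rule 73): 0000001101
Gen 3 (rule 57): 1111101010
Gen 4 (rule 73): 1000100000
Gen 5 (rule 57): 0110011111
Gen 6 (rule 73): 0110010001
Gen 7 (rule 57): 0101001100
Gen 8 (rule 73): 0000001101
Gen 9 (rule 57): 1111101010
Gen 10 (rule 73): 1000100000
Gen 11 (rule 57): 0110011111
Gen 12 (rule 73): 0110010001
Gen 13 (rule 57): 0101001100

Answer: 7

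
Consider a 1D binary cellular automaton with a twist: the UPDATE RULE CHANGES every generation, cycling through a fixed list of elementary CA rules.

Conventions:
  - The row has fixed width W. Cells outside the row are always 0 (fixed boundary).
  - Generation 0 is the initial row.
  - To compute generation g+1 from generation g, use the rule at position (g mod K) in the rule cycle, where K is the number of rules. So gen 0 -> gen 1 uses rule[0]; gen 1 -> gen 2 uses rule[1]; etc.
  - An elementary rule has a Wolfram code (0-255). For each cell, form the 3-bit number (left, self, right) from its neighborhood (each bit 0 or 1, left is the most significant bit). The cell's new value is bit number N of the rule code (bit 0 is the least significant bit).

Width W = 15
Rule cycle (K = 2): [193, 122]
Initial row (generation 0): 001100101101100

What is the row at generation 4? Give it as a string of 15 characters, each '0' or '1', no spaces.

Gen 0: 001100101101100
Gen 1 (rule 193): 100100000100101
Gen 2 (rule 122): 011010001011010
Gen 3 (rule 193): 001000100001000
Gen 4 (rule 122): 010101010010100

Answer: 010101010010100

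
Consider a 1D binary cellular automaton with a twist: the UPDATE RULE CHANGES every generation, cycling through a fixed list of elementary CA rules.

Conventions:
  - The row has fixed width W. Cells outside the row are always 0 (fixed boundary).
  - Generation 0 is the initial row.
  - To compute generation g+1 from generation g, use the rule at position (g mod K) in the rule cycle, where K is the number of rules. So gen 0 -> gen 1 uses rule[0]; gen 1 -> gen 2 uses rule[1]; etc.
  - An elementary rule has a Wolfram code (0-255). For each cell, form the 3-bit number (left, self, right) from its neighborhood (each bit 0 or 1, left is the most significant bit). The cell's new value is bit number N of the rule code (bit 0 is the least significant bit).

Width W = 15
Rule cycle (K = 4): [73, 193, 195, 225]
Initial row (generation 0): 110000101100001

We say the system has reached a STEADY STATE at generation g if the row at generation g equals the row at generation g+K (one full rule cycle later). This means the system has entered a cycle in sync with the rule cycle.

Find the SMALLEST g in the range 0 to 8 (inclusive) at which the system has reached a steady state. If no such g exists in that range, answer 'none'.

Gen 0: 110000101100001
Gen 1 (rule 73): 110110001101100
Gen 2 (rule 193): 010010100100101
Gen 3 (rule 195): 100100001001000
Gen 4 (rule 225): 000001100000011
Gen 5 (rule 73): 111101101111011
Gen 6 (rule 193): 011100100111001
Gen 7 (rule 195): 101101001011010
Gen 8 (rule 225): 010110000101100
Gen 9 (rule 73): 000110110001101
Gen 10 (rule 193): 110010010100100
Gen 11 (rule 195): 010100100001001
Gen 12 (rule 225): 001000001100000

Answer: none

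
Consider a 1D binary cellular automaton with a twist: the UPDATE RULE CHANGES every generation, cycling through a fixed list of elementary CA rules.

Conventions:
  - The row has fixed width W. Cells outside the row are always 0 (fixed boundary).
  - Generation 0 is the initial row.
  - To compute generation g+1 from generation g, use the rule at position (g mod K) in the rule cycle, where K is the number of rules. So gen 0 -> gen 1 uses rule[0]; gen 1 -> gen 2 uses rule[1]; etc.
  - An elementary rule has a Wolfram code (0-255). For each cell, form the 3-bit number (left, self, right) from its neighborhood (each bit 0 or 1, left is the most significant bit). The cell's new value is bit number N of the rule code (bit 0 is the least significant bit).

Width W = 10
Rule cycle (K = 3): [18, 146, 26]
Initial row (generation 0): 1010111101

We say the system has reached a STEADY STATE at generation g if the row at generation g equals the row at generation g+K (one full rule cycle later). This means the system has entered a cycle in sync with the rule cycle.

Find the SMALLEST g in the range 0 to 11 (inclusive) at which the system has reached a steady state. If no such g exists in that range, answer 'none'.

Gen 0: 1010111101
Gen 1 (rule 18): 0000000000
Gen 2 (rule 146): 0000000000
Gen 3 (rule 26): 0000000000
Gen 4 (rule 18): 0000000000
Gen 5 (rule 146): 0000000000
Gen 6 (rule 26): 0000000000
Gen 7 (rule 18): 0000000000
Gen 8 (rule 146): 0000000000
Gen 9 (rule 26): 0000000000
Gen 10 (rule 18): 0000000000
Gen 11 (rule 146): 0000000000
Gen 12 (rule 26): 0000000000
Gen 13 (rule 18): 0000000000
Gen 14 (rule 146): 0000000000

Answer: 1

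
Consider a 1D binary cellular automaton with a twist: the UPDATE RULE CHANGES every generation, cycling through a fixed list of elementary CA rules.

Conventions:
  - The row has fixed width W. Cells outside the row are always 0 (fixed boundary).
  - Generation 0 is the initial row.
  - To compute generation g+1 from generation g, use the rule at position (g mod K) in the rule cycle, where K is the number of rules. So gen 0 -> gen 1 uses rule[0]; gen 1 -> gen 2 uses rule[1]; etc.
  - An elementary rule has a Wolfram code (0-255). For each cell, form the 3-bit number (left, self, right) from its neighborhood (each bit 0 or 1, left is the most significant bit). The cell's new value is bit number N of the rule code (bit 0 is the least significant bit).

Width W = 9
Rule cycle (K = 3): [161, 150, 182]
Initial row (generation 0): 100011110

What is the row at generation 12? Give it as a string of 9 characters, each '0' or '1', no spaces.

Answer: 001010100

Derivation:
Gen 0: 100011110
Gen 1 (rule 161): 001001100
Gen 2 (rule 150): 011110010
Gen 3 (rule 182): 101101111
Gen 4 (rule 161): 010010110
Gen 5 (rule 150): 111110001
Gen 6 (rule 182): 011101011
Gen 7 (rule 161): 001010100
Gen 8 (rule 150): 011010110
Gen 9 (rule 182): 100111001
Gen 10 (rule 161): 000010000
Gen 11 (rule 150): 000111000
Gen 12 (rule 182): 001010100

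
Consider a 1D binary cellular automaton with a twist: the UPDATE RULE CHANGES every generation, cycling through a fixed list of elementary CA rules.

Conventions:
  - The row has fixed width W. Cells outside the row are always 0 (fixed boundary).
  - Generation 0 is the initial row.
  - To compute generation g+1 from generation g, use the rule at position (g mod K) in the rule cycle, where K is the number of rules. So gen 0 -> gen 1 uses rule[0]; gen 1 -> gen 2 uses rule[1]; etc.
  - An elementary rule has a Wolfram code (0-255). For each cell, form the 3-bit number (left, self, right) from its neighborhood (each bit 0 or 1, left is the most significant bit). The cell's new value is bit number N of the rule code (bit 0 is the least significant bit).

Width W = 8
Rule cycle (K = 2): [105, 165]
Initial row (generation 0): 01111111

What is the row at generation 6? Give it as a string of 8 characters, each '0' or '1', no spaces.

Answer: 10101000

Derivation:
Gen 0: 01111111
Gen 1 (rule 105): 01000001
Gen 2 (rule 165): 01011101
Gen 3 (rule 105): 00110110
Gen 4 (rule 165): 10001000
Gen 5 (rule 105): 00100011
Gen 6 (rule 165): 10101000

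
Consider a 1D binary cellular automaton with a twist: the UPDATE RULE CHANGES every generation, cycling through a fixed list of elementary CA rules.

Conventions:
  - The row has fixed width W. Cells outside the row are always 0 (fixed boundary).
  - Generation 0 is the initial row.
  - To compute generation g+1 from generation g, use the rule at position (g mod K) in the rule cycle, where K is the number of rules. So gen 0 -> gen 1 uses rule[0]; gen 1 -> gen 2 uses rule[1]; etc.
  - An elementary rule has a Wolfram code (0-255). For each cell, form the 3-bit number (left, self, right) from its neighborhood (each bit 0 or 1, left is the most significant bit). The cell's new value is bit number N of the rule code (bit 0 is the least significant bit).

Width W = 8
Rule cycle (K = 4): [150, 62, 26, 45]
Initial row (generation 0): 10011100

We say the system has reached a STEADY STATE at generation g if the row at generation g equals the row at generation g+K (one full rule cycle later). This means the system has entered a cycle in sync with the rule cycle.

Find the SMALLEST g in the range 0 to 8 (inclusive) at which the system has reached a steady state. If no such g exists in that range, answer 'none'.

Answer: 1

Derivation:
Gen 0: 10011100
Gen 1 (rule 150): 11101010
Gen 2 (rule 62): 10011111
Gen 3 (rule 26): 01110000
Gen 4 (rule 45): 01000111
Gen 5 (rule 150): 11101010
Gen 6 (rule 62): 10011111
Gen 7 (rule 26): 01110000
Gen 8 (rule 45): 01000111
Gen 9 (rule 150): 11101010
Gen 10 (rule 62): 10011111
Gen 11 (rule 26): 01110000
Gen 12 (rule 45): 01000111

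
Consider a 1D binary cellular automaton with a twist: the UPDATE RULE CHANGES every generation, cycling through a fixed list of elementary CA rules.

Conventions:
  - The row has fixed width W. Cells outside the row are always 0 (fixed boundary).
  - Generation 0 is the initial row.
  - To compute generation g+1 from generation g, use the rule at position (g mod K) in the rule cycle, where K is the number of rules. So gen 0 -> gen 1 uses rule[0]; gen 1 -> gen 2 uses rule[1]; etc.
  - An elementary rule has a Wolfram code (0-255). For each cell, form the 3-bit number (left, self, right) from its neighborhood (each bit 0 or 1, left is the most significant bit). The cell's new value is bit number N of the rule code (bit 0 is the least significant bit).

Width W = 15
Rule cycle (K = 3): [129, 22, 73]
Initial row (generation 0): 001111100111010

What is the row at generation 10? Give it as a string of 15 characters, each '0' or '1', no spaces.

Answer: 110000000000001

Derivation:
Gen 0: 001111100111010
Gen 1 (rule 129): 100111000010000
Gen 2 (rule 22): 111000100111000
Gen 3 (rule 73): 101010000101011
Gen 4 (rule 129): 000000110000000
Gen 5 (rule 22): 000001001000000
Gen 6 (rule 73): 111100000011111
Gen 7 (rule 129): 011001111001110
Gen 8 (rule 22): 100110000110001
Gen 9 (rule 73): 000110110110100
Gen 10 (rule 129): 110000000000001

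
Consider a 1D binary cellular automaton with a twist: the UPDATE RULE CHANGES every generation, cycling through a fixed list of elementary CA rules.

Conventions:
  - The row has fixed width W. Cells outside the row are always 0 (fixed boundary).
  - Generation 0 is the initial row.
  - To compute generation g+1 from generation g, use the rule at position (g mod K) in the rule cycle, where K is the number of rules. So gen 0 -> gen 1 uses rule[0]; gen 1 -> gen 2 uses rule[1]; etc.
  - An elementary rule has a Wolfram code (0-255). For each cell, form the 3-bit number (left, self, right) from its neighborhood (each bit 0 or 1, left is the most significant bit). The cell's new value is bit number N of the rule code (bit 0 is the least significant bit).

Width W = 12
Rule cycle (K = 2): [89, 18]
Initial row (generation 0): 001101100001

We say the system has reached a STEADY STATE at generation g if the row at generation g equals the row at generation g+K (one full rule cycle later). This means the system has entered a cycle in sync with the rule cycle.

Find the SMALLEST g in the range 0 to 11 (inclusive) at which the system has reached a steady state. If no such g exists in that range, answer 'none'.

Answer: 6

Derivation:
Gen 0: 001101100001
Gen 1 (rule 89): 101101111100
Gen 2 (rule 18): 000000000010
Gen 3 (rule 89): 111111111001
Gen 4 (rule 18): 000000000110
Gen 5 (rule 89): 111111110111
Gen 6 (rule 18): 000000000000
Gen 7 (rule 89): 111111111111
Gen 8 (rule 18): 000000000000
Gen 9 (rule 89): 111111111111
Gen 10 (rule 18): 000000000000
Gen 11 (rule 89): 111111111111
Gen 12 (rule 18): 000000000000
Gen 13 (rule 89): 111111111111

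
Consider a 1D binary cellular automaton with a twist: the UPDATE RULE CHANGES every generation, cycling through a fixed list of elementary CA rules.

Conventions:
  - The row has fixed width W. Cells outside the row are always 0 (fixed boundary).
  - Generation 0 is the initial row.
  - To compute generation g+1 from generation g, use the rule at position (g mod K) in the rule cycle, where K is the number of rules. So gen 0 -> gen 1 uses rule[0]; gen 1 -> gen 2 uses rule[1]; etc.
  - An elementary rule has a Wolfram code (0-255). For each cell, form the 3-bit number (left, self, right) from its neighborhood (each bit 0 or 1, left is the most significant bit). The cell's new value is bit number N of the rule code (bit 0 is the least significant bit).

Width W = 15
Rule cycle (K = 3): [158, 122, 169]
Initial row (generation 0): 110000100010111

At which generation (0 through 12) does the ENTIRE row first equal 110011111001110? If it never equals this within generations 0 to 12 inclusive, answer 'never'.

Answer: never

Derivation:
Gen 0: 110000100010111
Gen 1 (rule 158): 101001110110110
Gen 2 (rule 122): 010111011111111
Gen 3 (rule 169): 001110111111110
Gen 4 (rule 158): 011100111111101
Gen 5 (rule 122): 110111100000110
Gen 6 (rule 169): 101111001110100
Gen 7 (rule 158): 101110111100110
Gen 8 (rule 122): 011011100111111
Gen 9 (rule 169): 010111000111110
Gen 10 (rule 158): 110110101111101
Gen 11 (rule 122): 111111011000110
Gen 12 (rule 169): 111110110010100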